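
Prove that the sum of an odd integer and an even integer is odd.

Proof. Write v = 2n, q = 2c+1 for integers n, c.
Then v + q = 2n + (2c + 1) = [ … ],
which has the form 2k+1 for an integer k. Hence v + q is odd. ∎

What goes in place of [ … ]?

2(c + n) + 1

Expanding: 2n + (2c + 1) = 2c + 2n + 1.
Every term except the constant is even, so this is 2(c + n) + 1,
and c + n ∈ ℤ gives the required form.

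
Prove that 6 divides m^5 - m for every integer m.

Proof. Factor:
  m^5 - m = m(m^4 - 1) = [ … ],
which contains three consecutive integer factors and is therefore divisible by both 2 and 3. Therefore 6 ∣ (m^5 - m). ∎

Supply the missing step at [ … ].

m^4 - 1 = (m^2 - 1)(m^2 + 1), and m^2 - 1 = (m-1)(m+1).
So m(m^4 - 1) = (m - 1)m(m + 1)(m^2 + 1).

(m - 1)m(m + 1)(m^2 + 1)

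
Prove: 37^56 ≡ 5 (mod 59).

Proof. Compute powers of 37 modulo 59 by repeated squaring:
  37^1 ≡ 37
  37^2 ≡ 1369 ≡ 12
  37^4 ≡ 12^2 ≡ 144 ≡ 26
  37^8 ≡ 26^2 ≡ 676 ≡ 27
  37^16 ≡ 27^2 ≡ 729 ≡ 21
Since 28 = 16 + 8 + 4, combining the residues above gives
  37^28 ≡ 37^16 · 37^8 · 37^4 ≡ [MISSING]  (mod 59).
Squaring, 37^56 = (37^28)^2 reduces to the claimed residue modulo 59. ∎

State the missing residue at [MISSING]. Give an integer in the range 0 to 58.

37^16 · 37^8 · 37^4 ≡ 21 · 27 · 26 = 14742.
14742 mod 59 = 51, so 37^28 ≡ 51 (mod 59).

51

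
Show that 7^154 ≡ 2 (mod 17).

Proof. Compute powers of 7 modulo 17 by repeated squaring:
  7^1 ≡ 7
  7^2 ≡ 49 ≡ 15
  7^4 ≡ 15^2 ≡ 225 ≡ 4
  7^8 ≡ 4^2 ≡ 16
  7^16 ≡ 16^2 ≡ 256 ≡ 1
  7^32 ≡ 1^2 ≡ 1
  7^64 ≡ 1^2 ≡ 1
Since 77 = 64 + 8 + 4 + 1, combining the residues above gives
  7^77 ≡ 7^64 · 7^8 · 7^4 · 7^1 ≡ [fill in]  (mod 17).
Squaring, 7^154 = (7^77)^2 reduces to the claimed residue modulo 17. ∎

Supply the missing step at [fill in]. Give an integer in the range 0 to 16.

6

7^64 · 7^8 · 7^4 · 7^1 ≡ 1 · 16 · 4 · 7 = 448.
448 mod 17 = 6, so 7^77 ≡ 6 (mod 17).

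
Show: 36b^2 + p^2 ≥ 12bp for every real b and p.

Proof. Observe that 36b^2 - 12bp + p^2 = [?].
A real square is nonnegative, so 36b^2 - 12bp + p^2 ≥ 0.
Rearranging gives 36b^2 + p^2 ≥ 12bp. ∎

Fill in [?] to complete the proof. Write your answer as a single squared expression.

(6b - p)^2

The leading and trailing coefficients are 6^2 and 1^2, and 12 = 2·6·1, so the trinomial is (6b - p)^2.
Hence 36b^2 - 12bp + p^2 ≥ 0.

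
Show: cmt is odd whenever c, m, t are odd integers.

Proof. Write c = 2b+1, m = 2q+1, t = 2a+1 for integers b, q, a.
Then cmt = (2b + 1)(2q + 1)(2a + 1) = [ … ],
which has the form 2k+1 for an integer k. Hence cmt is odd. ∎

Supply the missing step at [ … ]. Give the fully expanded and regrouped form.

Expanding: (2b + 1)(2q + 1)(2a + 1) = 8abq + 4ab + 4aq + 2a + 4bq + 2b + 2q + 1.
Every term except the constant is even, so this is 2(4abq + 2ab + 2aq + a + 2bq + b + q) + 1,
and 4abq + 2ab + 2aq + a + 2bq + b + q ∈ ℤ gives the required form.

2(4abq + 2ab + 2aq + a + 2bq + b + q) + 1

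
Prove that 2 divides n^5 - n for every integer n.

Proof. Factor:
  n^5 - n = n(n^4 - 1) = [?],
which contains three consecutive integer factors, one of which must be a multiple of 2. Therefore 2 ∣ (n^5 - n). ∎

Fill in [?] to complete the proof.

n^4 - 1 = (n^2 - 1)(n^2 + 1), and n^2 - 1 = (n-1)(n+1).
So n(n^4 - 1) = (n - 1)n(n + 1)(n^2 + 1).

(n - 1)n(n + 1)(n^2 + 1)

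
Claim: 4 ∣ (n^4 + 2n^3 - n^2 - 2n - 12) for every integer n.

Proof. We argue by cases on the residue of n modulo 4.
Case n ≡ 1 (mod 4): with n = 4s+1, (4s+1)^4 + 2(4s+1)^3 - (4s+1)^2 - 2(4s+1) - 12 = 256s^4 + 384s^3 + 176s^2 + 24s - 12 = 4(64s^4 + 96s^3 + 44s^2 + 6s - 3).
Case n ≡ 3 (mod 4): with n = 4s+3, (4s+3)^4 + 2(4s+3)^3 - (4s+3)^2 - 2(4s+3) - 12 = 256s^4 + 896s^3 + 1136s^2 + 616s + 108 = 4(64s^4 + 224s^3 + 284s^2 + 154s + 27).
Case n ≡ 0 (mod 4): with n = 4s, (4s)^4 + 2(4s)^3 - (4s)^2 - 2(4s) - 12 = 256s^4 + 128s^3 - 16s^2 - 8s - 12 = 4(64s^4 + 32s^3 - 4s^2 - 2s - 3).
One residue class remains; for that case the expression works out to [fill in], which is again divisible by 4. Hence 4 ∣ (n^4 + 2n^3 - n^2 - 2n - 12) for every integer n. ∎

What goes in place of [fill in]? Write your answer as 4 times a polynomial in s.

Only n ≡ 2 (mod 4) is unaccounted for. Put n = 4s+2:
(4s+2)^4 + 2(4s+2)^3 - (4s+2)^2 - 2(4s+2) - 12 expands to 256s^4 + 640s^3 + 560s^2 + 200s + 12,
and factoring out 4 leaves 4(64s^4 + 160s^3 + 140s^2 + 50s + 3).

4(64s^4 + 160s^3 + 140s^2 + 50s + 3)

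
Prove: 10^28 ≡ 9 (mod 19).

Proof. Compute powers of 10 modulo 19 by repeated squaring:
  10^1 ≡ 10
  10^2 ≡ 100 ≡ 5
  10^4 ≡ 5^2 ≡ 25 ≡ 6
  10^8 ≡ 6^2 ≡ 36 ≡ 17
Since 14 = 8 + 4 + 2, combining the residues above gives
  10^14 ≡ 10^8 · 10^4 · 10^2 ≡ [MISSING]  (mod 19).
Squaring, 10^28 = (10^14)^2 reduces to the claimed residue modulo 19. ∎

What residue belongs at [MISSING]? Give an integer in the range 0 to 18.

16

Multiply the listed residues: 17 · 6 · 5 = 102 → 510.
Reducing modulo 19: 510 = 26·19 + 16, so 10^14 ≡ 16.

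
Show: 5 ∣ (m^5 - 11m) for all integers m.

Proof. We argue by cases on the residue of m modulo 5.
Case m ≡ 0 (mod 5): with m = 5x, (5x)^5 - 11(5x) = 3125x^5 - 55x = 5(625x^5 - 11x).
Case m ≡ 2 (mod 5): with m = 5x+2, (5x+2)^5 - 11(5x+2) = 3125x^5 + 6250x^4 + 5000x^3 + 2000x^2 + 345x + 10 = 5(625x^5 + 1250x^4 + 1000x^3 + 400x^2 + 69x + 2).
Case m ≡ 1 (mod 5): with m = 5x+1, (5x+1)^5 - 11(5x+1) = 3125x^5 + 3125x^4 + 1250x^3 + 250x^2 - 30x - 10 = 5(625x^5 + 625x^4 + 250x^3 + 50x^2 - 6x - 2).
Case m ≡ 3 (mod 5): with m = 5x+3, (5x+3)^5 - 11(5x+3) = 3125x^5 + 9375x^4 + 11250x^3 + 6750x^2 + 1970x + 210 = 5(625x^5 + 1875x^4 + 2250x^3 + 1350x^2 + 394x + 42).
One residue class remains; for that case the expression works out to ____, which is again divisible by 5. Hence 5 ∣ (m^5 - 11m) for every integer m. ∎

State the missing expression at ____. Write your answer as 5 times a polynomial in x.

5(625x^5 + 2500x^4 + 4000x^3 + 3200x^2 + 1269x + 196)

The residues treated are {0, 2, 1, 3}, so the missing case is m ≡ 4 (mod 5); write m = 5x+4.
Then (5x+4)^5 - 11(5x+4) = 3125x^5 + 12500x^4 + 20000x^3 + 16000x^2 + 6345x + 980 = 5(625x^5 + 2500x^4 + 4000x^3 + 3200x^2 + 1269x + 196).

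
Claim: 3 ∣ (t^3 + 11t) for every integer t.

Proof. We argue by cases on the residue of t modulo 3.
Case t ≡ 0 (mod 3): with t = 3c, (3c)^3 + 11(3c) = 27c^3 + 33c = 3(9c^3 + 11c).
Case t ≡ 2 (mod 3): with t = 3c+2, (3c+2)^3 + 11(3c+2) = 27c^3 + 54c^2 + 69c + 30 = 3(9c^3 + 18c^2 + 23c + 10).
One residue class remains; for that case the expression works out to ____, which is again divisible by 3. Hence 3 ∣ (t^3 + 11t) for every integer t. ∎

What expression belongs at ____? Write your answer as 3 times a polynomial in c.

3(9c^3 + 9c^2 + 14c + 4)

Only t ≡ 1 (mod 3) is unaccounted for. Put t = 3c+1:
(3c+1)^3 + 11(3c+1) expands to 27c^3 + 27c^2 + 42c + 12,
and factoring out 3 leaves 3(9c^3 + 9c^2 + 14c + 4).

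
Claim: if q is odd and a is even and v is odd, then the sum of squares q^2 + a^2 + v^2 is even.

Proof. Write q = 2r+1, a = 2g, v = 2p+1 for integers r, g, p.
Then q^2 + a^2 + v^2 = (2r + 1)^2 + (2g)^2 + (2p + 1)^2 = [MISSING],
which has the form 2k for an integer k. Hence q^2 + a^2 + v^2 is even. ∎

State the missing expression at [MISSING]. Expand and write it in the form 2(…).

(2r + 1)^2 + (2g)^2 + (2p + 1)^2 = 4g^2 + 4p^2 + 4p + 4r^2 + 4r + 2
= 2(2g^2 + 2p^2 + 2p + 2r^2 + 2r + 1).
Since 2g^2 + 2p^2 + 2p + 2r^2 + 2r + 1 is an integer, the sum of squares is of the form 2k for an integer k.

2(2g^2 + 2p^2 + 2p + 2r^2 + 2r + 1)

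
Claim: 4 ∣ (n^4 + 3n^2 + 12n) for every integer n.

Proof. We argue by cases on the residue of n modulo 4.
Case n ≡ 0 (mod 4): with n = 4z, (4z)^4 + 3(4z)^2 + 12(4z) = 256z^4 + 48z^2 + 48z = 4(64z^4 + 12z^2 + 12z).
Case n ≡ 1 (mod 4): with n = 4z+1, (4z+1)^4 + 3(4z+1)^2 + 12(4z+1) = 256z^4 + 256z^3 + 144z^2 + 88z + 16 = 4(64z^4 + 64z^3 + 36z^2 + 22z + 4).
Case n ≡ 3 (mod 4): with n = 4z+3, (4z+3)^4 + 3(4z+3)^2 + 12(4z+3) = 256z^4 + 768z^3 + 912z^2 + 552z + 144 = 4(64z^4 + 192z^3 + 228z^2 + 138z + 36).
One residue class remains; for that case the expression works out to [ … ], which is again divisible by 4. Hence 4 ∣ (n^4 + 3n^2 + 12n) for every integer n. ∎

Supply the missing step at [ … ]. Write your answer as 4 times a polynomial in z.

The residues treated are {0, 1, 3}, so the missing case is n ≡ 2 (mod 4); write n = 4z+2.
Then (4z+2)^4 + 3(4z+2)^2 + 12(4z+2) = 256z^4 + 512z^3 + 432z^2 + 224z + 52 = 4(64z^4 + 128z^3 + 108z^2 + 56z + 13).

4(64z^4 + 128z^3 + 108z^2 + 56z + 13)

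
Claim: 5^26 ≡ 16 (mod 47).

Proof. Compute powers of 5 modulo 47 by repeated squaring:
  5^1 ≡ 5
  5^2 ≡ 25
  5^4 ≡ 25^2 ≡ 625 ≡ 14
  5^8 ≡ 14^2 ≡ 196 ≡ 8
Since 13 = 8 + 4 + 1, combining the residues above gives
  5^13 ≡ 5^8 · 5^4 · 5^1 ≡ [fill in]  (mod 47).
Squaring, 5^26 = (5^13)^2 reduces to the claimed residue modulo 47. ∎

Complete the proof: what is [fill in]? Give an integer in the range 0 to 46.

5^8 · 5^4 · 5^1 ≡ 8 · 14 · 5 = 560.
560 mod 47 = 43, so 5^13 ≡ 43 (mod 47).

43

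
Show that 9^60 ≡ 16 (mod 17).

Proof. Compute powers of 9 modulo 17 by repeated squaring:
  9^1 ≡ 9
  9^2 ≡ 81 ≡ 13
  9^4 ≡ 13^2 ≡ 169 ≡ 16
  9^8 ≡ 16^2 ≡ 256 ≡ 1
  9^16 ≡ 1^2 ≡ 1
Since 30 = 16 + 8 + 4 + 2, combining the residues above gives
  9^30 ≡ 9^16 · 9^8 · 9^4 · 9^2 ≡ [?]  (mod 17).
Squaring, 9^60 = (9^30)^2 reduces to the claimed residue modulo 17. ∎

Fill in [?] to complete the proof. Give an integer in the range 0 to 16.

9^16 · 9^8 · 9^4 · 9^2 ≡ 1 · 1 · 16 · 13 = 208.
208 mod 17 = 4, so 9^30 ≡ 4 (mod 17).

4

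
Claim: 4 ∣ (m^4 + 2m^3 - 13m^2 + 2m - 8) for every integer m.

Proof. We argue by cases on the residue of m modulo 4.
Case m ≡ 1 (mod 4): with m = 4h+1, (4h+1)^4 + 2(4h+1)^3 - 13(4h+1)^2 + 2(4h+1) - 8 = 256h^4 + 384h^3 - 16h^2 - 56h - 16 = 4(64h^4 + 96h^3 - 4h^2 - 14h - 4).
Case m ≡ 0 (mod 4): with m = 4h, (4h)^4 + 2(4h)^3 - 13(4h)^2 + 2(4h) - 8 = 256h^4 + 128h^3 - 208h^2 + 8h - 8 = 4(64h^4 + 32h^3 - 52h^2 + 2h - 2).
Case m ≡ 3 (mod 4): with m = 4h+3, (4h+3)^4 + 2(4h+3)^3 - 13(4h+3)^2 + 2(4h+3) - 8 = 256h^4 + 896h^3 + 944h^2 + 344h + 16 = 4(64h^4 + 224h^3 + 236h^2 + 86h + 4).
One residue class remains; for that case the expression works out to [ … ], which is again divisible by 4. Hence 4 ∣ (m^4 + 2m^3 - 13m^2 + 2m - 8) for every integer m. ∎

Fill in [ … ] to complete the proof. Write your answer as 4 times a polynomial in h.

4(64h^4 + 160h^3 + 92h^2 + 6h - 6)

The residues treated are {1, 0, 3}, so the missing case is m ≡ 2 (mod 4); write m = 4h+2.
Then (4h+2)^4 + 2(4h+2)^3 - 13(4h+2)^2 + 2(4h+2) - 8 = 256h^4 + 640h^3 + 368h^2 + 24h - 24 = 4(64h^4 + 160h^3 + 92h^2 + 6h - 6).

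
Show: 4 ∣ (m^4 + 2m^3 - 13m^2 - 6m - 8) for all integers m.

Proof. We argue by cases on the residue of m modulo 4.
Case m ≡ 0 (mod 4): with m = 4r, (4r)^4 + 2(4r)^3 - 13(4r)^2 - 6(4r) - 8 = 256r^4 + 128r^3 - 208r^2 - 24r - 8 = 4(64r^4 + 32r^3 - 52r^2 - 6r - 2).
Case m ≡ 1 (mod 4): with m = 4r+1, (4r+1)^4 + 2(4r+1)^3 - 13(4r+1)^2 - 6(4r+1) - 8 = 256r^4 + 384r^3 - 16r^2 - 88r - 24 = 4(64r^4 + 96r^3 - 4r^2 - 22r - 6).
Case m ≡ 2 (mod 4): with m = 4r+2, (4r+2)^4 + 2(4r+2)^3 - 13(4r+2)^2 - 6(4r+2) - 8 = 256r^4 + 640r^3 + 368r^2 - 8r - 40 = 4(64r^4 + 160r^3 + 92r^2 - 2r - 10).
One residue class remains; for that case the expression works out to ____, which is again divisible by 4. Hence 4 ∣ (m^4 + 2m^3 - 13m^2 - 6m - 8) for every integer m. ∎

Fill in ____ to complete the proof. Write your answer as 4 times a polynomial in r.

4(64r^4 + 224r^3 + 236r^2 + 78r - 2)

Only m ≡ 3 (mod 4) is unaccounted for. Put m = 4r+3:
(4r+3)^4 + 2(4r+3)^3 - 13(4r+3)^2 - 6(4r+3) - 8 expands to 256r^4 + 896r^3 + 944r^2 + 312r - 8,
and factoring out 4 leaves 4(64r^4 + 224r^3 + 236r^2 + 78r - 2).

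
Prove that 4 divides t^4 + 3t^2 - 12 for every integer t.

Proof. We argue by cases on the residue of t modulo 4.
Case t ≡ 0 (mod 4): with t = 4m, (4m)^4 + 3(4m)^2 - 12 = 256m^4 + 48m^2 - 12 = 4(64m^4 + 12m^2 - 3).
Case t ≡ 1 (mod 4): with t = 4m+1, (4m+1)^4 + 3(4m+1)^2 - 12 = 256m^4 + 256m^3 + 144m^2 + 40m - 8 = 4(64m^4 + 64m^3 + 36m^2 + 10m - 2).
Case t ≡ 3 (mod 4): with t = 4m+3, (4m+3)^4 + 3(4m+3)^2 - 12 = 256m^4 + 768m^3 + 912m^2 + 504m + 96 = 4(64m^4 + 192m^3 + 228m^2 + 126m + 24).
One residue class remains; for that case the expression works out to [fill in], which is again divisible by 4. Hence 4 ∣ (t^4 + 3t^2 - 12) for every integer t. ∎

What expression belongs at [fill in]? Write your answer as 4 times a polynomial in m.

The residues treated are {0, 1, 3}, so the missing case is t ≡ 2 (mod 4); write t = 4m+2.
Then (4m+2)^4 + 3(4m+2)^2 - 12 = 256m^4 + 512m^3 + 432m^2 + 176m + 16 = 4(64m^4 + 128m^3 + 108m^2 + 44m + 4).

4(64m^4 + 128m^3 + 108m^2 + 44m + 4)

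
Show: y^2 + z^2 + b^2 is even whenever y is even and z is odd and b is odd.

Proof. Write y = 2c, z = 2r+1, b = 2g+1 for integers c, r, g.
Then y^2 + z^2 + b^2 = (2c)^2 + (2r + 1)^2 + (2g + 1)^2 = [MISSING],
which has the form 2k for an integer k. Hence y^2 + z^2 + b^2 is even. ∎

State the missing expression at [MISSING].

(2c)^2 + (2r + 1)^2 + (2g + 1)^2 = 4c^2 + 4g^2 + 4g + 4r^2 + 4r + 2
= 2(2c^2 + 2g^2 + 2g + 2r^2 + 2r + 1).
Since 2c^2 + 2g^2 + 2g + 2r^2 + 2r + 1 is an integer, the sum of squares is of the form 2k for an integer k.

2(2c^2 + 2g^2 + 2g + 2r^2 + 2r + 1)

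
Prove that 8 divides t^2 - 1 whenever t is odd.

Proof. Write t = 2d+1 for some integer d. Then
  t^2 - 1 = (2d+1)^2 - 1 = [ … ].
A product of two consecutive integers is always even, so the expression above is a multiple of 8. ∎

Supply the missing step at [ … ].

4d(d + 1)

(2d+1)^2 - 1 = 4d^2 + 4d + 1 - 1 = 4d^2 + 4d = 4d(d+1).
Since d and d+1 are consecutive, d(d+1) is even, and 4·(even) is a multiple of 8.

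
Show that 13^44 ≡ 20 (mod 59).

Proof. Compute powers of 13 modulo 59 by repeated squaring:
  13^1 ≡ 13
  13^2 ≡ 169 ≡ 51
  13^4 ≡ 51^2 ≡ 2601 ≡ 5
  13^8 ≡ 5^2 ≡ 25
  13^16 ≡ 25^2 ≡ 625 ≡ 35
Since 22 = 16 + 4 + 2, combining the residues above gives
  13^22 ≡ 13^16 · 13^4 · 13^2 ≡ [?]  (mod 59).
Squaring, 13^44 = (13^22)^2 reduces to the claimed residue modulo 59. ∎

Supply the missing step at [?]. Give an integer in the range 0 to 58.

13^16 · 13^4 · 13^2 ≡ 35 · 5 · 51 = 8925.
8925 mod 59 = 16, so 13^22 ≡ 16 (mod 59).

16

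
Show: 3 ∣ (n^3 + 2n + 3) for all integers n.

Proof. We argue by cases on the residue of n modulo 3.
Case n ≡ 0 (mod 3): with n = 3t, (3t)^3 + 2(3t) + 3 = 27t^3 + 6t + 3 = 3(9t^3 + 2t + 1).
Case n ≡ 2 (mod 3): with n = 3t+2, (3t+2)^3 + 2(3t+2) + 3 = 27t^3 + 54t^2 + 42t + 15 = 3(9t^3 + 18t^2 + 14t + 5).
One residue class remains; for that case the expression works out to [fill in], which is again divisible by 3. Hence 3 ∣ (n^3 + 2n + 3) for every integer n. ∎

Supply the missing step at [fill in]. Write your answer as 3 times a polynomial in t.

Only n ≡ 1 (mod 3) is unaccounted for. Put n = 3t+1:
(3t+1)^3 + 2(3t+1) + 3 expands to 27t^3 + 27t^2 + 15t + 6,
and factoring out 3 leaves 3(9t^3 + 9t^2 + 5t + 2).

3(9t^3 + 9t^2 + 5t + 2)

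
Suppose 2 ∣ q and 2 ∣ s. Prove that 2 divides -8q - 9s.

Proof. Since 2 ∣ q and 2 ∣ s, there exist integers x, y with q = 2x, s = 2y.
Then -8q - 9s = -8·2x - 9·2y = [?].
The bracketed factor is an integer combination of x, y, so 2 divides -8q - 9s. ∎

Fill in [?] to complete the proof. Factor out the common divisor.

2(-8x - 9y)

Pull the common 2 out of every term: -8·2x - 9·2y = 2(-8x - 9y).
-8x - 9y is an integer, which exhibits the divisibility.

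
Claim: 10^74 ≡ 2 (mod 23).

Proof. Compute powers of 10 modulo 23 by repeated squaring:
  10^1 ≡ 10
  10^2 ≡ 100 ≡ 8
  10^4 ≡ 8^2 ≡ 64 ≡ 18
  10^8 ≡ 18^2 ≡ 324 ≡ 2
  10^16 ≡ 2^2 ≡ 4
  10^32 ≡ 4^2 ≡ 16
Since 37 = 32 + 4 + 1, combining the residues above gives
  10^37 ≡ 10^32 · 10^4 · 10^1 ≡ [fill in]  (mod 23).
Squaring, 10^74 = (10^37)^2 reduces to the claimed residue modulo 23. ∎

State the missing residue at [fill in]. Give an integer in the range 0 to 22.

10^32 · 10^4 · 10^1 ≡ 16 · 18 · 10 = 2880.
2880 mod 23 = 5, so 10^37 ≡ 5 (mod 23).

5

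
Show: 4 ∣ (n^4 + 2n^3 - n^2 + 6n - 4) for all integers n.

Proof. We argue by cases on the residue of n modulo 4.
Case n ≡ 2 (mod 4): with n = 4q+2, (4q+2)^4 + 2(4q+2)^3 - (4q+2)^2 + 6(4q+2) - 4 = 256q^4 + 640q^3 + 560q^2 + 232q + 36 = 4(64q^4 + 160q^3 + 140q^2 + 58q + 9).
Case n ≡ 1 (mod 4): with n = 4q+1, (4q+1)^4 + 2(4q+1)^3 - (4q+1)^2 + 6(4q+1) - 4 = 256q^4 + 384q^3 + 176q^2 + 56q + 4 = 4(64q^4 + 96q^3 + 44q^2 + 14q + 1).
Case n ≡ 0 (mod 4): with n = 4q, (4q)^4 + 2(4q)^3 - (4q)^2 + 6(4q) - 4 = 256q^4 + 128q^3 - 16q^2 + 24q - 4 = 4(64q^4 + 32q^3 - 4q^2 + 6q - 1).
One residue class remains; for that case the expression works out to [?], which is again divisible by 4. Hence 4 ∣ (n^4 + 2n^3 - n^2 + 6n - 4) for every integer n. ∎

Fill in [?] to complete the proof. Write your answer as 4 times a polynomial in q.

Only n ≡ 3 (mod 4) is unaccounted for. Put n = 4q+3:
(4q+3)^4 + 2(4q+3)^3 - (4q+3)^2 + 6(4q+3) - 4 expands to 256q^4 + 896q^3 + 1136q^2 + 648q + 140,
and factoring out 4 leaves 4(64q^4 + 224q^3 + 284q^2 + 162q + 35).

4(64q^4 + 224q^3 + 284q^2 + 162q + 35)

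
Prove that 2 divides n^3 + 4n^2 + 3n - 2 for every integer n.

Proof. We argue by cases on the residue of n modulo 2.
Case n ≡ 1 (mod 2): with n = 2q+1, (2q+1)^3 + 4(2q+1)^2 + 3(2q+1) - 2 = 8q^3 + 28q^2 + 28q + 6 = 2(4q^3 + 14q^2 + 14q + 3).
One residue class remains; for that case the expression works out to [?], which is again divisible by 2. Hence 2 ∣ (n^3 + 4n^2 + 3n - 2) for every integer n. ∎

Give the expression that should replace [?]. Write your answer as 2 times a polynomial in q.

The residues treated are {1}, so the missing case is n ≡ 0 (mod 2); write n = 2q.
Then (2q)^3 + 4(2q)^2 + 3(2q) - 2 = 8q^3 + 16q^2 + 6q - 2 = 2(4q^3 + 8q^2 + 3q - 1).

2(4q^3 + 8q^2 + 3q - 1)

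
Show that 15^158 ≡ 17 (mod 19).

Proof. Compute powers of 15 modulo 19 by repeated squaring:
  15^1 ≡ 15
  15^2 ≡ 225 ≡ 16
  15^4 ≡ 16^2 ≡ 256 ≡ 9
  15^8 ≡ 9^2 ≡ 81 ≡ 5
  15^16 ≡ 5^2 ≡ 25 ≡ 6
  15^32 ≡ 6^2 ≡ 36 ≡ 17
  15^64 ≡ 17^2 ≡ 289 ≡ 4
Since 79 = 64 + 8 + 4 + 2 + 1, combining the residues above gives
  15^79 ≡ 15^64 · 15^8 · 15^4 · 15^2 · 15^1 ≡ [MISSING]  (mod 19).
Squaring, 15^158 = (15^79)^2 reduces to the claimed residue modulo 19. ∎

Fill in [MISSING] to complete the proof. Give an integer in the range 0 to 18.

15^64 · 15^8 · 15^4 · 15^2 · 15^1 ≡ 4 · 5 · 9 · 16 · 15 = 43200.
43200 mod 19 = 13, so 15^79 ≡ 13 (mod 19).

13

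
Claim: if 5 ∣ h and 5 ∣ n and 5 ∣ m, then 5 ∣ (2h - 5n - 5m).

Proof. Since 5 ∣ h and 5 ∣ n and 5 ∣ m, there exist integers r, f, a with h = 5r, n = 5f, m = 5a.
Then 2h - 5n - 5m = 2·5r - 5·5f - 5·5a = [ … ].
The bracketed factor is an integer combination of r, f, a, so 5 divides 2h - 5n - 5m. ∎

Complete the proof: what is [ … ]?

5(-5a - 5f + 2r)

Each term has a factor of 5: 2·5r - 5·5f - 5·5a = 5·(-5a - 5f + 2r).
Since -5a - 5f + 2r is an integer, 5 ∣ (2h - 5n - 5m).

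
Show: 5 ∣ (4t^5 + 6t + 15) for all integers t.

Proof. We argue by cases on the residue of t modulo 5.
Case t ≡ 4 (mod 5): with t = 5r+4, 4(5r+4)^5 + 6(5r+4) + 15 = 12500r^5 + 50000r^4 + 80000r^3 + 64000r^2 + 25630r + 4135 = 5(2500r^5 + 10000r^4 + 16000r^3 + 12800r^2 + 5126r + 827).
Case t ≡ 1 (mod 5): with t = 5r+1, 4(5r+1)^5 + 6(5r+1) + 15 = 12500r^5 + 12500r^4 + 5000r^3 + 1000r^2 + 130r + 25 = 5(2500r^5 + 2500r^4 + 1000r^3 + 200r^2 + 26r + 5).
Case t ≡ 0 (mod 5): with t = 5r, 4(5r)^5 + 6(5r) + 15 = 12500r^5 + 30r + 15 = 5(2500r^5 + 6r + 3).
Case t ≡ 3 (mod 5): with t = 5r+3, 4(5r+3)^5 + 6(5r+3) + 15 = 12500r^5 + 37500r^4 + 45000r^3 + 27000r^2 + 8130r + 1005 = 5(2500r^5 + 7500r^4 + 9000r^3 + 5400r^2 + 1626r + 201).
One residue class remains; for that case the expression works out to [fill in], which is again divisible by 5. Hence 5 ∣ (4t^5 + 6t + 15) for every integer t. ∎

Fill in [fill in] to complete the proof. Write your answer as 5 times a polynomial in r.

The residues treated are {4, 1, 0, 3}, so the missing case is t ≡ 2 (mod 5); write t = 5r+2.
Then 4(5r+2)^5 + 6(5r+2) + 15 = 12500r^5 + 25000r^4 + 20000r^3 + 8000r^2 + 1630r + 155 = 5(2500r^5 + 5000r^4 + 4000r^3 + 1600r^2 + 326r + 31).

5(2500r^5 + 5000r^4 + 4000r^3 + 1600r^2 + 326r + 31)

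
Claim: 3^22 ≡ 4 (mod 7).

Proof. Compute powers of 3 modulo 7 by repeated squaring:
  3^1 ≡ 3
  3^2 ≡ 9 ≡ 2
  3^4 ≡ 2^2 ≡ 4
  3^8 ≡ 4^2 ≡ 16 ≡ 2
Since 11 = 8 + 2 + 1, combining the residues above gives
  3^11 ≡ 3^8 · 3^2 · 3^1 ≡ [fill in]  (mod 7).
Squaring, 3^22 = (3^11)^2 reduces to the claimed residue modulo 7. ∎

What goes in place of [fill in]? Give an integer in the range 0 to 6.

3^8 · 3^2 · 3^1 ≡ 2 · 2 · 3 = 12.
12 mod 7 = 5, so 3^11 ≡ 5 (mod 7).

5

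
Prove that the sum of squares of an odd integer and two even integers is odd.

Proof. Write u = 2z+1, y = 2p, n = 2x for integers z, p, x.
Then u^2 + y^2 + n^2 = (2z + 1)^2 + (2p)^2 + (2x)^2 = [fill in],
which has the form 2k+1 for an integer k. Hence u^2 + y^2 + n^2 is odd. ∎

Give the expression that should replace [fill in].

Expanding: (2z + 1)^2 + (2p)^2 + (2x)^2 = 4p^2 + 4x^2 + 4z^2 + 4z + 1.
Every term except the constant is even, so this is 2(2p^2 + 2x^2 + 2z^2 + 2z) + 1,
and 2p^2 + 2x^2 + 2z^2 + 2z ∈ ℤ gives the required form.

2(2p^2 + 2x^2 + 2z^2 + 2z) + 1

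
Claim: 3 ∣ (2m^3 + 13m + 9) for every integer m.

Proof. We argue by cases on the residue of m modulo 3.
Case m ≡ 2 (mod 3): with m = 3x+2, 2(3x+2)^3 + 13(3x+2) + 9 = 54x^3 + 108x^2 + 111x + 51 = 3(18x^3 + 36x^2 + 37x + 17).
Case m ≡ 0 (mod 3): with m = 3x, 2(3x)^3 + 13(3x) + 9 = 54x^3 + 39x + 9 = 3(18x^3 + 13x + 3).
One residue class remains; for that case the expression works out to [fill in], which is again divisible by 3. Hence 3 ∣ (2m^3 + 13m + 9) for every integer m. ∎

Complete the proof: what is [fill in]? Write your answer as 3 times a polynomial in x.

Only m ≡ 1 (mod 3) is unaccounted for. Put m = 3x+1:
2(3x+1)^3 + 13(3x+1) + 9 expands to 54x^3 + 54x^2 + 57x + 24,
and factoring out 3 leaves 3(18x^3 + 18x^2 + 19x + 8).

3(18x^3 + 18x^2 + 19x + 8)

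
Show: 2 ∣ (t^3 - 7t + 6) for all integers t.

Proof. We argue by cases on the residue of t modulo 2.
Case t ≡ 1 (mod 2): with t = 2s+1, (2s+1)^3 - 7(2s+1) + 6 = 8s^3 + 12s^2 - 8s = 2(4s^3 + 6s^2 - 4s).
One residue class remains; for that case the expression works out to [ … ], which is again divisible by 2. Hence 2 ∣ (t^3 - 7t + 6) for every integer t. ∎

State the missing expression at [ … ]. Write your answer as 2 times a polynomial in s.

2(4s^3 - 7s + 3)

Only t ≡ 0 (mod 2) is unaccounted for. Put t = 2s:
(2s)^3 - 7(2s) + 6 expands to 8s^3 - 14s + 6,
and factoring out 2 leaves 2(4s^3 - 7s + 3).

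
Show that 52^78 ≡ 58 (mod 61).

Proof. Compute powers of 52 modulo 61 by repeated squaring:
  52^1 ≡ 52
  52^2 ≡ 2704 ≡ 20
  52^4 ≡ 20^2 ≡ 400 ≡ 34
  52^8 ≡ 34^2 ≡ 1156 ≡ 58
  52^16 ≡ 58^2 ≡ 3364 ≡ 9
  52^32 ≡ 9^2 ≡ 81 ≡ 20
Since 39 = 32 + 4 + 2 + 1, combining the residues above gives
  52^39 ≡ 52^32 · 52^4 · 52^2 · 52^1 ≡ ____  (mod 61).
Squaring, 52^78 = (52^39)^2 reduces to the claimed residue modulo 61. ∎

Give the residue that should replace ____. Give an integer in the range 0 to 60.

52^32 · 52^4 · 52^2 · 52^1 ≡ 20 · 34 · 20 · 52 = 707200.
707200 mod 61 = 27, so 52^39 ≡ 27 (mod 61).

27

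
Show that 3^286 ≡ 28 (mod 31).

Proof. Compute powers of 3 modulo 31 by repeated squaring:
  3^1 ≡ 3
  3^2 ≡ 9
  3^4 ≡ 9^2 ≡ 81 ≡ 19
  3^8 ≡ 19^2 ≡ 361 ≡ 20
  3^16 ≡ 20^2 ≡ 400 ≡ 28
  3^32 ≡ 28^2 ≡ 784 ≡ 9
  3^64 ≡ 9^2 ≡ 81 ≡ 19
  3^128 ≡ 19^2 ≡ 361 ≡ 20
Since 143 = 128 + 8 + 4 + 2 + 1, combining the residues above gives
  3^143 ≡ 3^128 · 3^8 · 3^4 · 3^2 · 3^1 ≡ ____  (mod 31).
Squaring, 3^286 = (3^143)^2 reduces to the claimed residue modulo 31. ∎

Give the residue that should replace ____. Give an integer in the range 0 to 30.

3^128 · 3^8 · 3^4 · 3^2 · 3^1 ≡ 20 · 20 · 19 · 9 · 3 = 205200.
205200 mod 31 = 11, so 3^143 ≡ 11 (mod 31).

11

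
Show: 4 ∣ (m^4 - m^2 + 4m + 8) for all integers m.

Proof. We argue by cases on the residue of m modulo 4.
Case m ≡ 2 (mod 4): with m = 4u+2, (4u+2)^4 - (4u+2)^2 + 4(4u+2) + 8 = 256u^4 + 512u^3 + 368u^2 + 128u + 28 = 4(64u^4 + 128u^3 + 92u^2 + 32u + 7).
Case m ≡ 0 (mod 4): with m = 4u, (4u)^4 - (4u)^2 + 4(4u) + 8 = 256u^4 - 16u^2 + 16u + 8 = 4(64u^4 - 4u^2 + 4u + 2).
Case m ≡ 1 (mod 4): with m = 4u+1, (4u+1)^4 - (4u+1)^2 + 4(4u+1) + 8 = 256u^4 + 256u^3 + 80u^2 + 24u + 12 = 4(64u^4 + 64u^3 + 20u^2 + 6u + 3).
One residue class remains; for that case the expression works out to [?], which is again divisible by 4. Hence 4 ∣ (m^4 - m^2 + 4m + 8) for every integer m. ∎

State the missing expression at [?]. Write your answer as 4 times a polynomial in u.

The residues treated are {2, 0, 1}, so the missing case is m ≡ 3 (mod 4); write m = 4u+3.
Then (4u+3)^4 - (4u+3)^2 + 4(4u+3) + 8 = 256u^4 + 768u^3 + 848u^2 + 424u + 92 = 4(64u^4 + 192u^3 + 212u^2 + 106u + 23).

4(64u^4 + 192u^3 + 212u^2 + 106u + 23)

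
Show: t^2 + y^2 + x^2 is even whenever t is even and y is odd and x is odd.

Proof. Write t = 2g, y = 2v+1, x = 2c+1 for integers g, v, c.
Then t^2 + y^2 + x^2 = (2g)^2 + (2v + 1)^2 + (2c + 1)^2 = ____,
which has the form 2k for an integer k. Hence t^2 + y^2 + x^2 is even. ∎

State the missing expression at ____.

Expanding: (2g)^2 + (2v + 1)^2 + (2c + 1)^2 = 4c^2 + 4c + 4g^2 + 4v^2 + 4v + 2.
Every term is even; pulling out the factor of 2 gives 2(2c^2 + 2c + 2g^2 + 2v^2 + 2v + 1).

2(2c^2 + 2c + 2g^2 + 2v^2 + 2v + 1)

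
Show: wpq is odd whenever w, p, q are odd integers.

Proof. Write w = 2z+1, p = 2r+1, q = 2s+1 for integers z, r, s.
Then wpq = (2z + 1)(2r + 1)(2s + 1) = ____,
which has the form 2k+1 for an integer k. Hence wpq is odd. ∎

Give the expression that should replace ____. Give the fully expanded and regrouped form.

2(4rsz + 2rs + 2rz + r + 2sz + s + z) + 1

(2z + 1)(2r + 1)(2s + 1) = 8rsz + 4rs + 4rz + 2r + 4sz + 2s + 2z + 1
= 2(4rsz + 2rs + 2rz + r + 2sz + s + z) + 1.
Since 4rsz + 2rs + 2rz + r + 2sz + s + z is an integer, the product is of the form 2k+1 for an integer k.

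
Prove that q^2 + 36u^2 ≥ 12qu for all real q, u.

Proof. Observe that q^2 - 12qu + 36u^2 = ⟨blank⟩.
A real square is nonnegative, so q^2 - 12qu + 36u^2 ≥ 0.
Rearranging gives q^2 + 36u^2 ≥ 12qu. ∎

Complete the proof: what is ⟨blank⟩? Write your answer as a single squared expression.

The leading and trailing coefficients are 1^2 and 6^2, and 12 = 2·1·6, so the trinomial is (q - 6u)^2.
Hence q^2 - 12qu + 36u^2 ≥ 0.

(q - 6u)^2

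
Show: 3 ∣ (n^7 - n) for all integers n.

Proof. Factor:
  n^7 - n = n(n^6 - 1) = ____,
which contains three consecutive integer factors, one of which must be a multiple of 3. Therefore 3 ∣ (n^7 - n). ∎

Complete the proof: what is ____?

n^6 - 1 = (n^2 - 1)(n^4 + n^2 + 1), and n^2 - 1 = (n-1)(n+1).
So n(n^6 - 1) = (n - 1)n(n + 1)(n^4 + n^2 + 1).

(n - 1)n(n + 1)(n^4 + n^2 + 1)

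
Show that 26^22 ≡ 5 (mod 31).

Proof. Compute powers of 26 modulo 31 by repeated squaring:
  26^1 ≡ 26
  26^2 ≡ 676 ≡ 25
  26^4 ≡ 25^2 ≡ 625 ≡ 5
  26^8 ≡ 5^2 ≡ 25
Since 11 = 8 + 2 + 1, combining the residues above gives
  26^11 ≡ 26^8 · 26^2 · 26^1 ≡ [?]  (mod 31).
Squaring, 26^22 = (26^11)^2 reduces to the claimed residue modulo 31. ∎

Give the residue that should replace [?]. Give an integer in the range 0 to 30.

6

Multiply the listed residues: 25 · 25 · 26 = 625 → 16250.
Reducing modulo 31: 16250 = 524·31 + 6, so 26^11 ≡ 6.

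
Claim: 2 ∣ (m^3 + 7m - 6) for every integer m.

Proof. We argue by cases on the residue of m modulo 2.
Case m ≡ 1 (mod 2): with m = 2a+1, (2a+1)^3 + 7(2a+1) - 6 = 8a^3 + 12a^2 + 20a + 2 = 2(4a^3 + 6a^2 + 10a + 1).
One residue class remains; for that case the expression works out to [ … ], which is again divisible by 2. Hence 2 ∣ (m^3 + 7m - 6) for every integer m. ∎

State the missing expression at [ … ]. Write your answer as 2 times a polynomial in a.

2(4a^3 + 7a - 3)

The residues treated are {1}, so the missing case is m ≡ 0 (mod 2); write m = 2a.
Then (2a)^3 + 7(2a) - 6 = 8a^3 + 14a - 6 = 2(4a^3 + 7a - 3).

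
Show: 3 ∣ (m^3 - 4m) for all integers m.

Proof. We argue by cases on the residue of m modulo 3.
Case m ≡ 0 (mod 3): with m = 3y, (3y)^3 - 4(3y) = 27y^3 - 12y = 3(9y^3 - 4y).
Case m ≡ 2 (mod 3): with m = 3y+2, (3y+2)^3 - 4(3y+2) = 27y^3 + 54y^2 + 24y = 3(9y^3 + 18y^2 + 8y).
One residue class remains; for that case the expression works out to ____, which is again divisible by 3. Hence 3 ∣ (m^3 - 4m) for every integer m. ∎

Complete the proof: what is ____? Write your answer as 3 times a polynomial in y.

3(9y^3 + 9y^2 - y - 1)

The residues treated are {0, 2}, so the missing case is m ≡ 1 (mod 3); write m = 3y+1.
Then (3y+1)^3 - 4(3y+1) = 27y^3 + 27y^2 - 3y - 3 = 3(9y^3 + 9y^2 - y - 1).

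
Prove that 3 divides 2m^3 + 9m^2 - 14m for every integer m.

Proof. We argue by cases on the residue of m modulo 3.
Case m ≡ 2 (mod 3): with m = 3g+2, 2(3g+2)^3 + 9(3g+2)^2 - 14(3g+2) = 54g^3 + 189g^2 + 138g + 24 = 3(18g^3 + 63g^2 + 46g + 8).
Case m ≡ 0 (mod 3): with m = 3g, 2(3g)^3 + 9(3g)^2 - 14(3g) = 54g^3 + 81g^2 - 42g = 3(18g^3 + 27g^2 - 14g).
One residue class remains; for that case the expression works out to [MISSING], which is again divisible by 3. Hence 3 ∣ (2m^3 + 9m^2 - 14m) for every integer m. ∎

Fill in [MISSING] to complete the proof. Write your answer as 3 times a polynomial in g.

The residues treated are {2, 0}, so the missing case is m ≡ 1 (mod 3); write m = 3g+1.
Then 2(3g+1)^3 + 9(3g+1)^2 - 14(3g+1) = 54g^3 + 135g^2 + 30g - 3 = 3(18g^3 + 45g^2 + 10g - 1).

3(18g^3 + 45g^2 + 10g - 1)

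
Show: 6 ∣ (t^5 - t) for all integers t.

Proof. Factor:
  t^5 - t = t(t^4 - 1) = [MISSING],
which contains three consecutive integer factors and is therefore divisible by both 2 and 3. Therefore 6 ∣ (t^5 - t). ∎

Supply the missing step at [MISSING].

t^4 - 1 = (t^2 - 1)(t^2 + 1), and t^2 - 1 = (t-1)(t+1).
So t(t^4 - 1) = (t - 1)t(t + 1)(t^2 + 1).

(t - 1)t(t + 1)(t^2 + 1)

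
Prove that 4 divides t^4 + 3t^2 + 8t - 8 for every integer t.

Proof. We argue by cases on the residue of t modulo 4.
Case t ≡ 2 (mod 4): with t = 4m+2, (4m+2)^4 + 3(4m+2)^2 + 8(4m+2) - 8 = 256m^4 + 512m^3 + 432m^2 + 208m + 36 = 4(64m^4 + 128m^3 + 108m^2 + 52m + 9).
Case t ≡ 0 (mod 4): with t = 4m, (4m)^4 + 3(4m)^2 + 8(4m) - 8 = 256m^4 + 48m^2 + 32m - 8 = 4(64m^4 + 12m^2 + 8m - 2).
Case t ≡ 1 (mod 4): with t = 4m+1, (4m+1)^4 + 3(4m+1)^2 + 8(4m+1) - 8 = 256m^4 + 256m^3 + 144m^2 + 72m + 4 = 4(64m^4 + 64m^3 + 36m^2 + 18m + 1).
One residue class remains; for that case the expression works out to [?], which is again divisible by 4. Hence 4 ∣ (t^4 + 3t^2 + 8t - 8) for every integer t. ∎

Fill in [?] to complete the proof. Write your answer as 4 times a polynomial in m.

4(64m^4 + 192m^3 + 228m^2 + 134m + 31)

Only t ≡ 3 (mod 4) is unaccounted for. Put t = 4m+3:
(4m+3)^4 + 3(4m+3)^2 + 8(4m+3) - 8 expands to 256m^4 + 768m^3 + 912m^2 + 536m + 124,
and factoring out 4 leaves 4(64m^4 + 192m^3 + 228m^2 + 134m + 31).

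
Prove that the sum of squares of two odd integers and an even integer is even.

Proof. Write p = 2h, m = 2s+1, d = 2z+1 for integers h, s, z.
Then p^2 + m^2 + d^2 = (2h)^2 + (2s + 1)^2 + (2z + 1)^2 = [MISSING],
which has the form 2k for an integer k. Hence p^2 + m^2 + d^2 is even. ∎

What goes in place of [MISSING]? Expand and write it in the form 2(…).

(2h)^2 + (2s + 1)^2 + (2z + 1)^2 = 4h^2 + 4s^2 + 4s + 4z^2 + 4z + 2
= 2(2h^2 + 2s^2 + 2s + 2z^2 + 2z + 1).
Since 2h^2 + 2s^2 + 2s + 2z^2 + 2z + 1 is an integer, the sum of squares is of the form 2k for an integer k.

2(2h^2 + 2s^2 + 2s + 2z^2 + 2z + 1)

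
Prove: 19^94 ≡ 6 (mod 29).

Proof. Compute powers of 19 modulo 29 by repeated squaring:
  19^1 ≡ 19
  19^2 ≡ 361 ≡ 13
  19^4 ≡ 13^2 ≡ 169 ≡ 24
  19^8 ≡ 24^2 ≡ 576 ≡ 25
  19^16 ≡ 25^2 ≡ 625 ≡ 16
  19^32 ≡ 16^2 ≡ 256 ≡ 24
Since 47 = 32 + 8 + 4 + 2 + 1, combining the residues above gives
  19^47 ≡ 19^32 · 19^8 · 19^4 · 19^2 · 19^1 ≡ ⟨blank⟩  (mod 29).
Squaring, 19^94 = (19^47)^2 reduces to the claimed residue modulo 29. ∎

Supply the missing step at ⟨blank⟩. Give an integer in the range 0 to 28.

Multiply the listed residues: 24 · 25 · 24 · 13 · 19 = 600 → 14400 → 187200 → 3556800.
Reducing modulo 29: 3556800 = 122648·29 + 8, so 19^47 ≡ 8.

8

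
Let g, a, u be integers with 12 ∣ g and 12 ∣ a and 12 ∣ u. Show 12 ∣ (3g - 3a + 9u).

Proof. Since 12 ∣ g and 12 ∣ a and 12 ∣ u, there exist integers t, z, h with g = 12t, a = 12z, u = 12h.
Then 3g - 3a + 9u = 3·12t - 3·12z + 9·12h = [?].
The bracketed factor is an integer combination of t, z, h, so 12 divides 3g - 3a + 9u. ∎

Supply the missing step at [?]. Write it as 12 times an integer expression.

Pull the common 12 out of every term: 3·12t - 3·12z + 9·12h = 12(9h + 3t - 3z).
9h + 3t - 3z is an integer, which exhibits the divisibility.

12(9h + 3t - 3z)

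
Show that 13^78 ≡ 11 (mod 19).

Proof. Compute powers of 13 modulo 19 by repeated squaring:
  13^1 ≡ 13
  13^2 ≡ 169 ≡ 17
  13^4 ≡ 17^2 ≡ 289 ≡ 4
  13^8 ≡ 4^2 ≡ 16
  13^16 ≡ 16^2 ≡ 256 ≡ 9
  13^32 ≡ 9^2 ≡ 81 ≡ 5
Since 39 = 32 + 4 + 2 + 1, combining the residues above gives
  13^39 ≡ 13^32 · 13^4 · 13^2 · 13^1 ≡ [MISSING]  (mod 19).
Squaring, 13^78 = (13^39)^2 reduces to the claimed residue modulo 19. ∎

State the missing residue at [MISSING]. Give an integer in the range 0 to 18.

13^32 · 13^4 · 13^2 · 13^1 ≡ 5 · 4 · 17 · 13 = 4420.
4420 mod 19 = 12, so 13^39 ≡ 12 (mod 19).

12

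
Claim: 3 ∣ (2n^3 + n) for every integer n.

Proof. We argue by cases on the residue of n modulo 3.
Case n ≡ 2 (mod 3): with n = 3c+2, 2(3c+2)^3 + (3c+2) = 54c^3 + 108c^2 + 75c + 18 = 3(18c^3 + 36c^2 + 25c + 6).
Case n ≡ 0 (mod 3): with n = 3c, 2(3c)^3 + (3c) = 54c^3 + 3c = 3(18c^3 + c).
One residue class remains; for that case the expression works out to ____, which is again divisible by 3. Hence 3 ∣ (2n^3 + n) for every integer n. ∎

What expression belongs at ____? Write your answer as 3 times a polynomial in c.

3(18c^3 + 18c^2 + 7c + 1)

The residues treated are {2, 0}, so the missing case is n ≡ 1 (mod 3); write n = 3c+1.
Then 2(3c+1)^3 + (3c+1) = 54c^3 + 54c^2 + 21c + 3 = 3(18c^3 + 18c^2 + 7c + 1).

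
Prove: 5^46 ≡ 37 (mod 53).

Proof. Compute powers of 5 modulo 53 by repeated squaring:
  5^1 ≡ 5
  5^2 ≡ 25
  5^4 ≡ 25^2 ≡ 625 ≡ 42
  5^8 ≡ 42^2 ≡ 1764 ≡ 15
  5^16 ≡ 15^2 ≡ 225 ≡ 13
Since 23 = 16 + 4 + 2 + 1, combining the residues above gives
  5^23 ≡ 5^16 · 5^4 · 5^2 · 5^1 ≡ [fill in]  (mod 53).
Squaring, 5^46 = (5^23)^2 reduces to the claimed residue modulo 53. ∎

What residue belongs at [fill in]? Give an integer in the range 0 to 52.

39

Multiply the listed residues: 13 · 42 · 25 · 5 = 546 → 13650 → 68250.
Reducing modulo 53: 68250 = 1287·53 + 39, so 5^23 ≡ 39.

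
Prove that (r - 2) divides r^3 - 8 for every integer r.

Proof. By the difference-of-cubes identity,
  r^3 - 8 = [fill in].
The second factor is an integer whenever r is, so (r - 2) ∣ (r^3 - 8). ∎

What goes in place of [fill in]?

Polynomial division of r^3 - 8 by r - 2 leaves remainder 0 and quotient r^2 + 2r + 4.
Hence r^3 - 8 = (r - 2)(r^2 + 2r + 4).

(r - 2)(r^2 + 2r + 4)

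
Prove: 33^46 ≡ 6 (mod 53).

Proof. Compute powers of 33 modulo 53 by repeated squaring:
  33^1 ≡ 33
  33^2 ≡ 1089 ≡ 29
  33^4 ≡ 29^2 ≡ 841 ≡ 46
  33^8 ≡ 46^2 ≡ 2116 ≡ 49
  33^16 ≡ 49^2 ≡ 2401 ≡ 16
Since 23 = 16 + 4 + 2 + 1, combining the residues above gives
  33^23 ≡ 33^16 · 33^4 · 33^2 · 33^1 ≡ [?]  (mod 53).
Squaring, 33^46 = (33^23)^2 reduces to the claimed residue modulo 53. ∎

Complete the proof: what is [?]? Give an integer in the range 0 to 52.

33^16 · 33^4 · 33^2 · 33^1 ≡ 16 · 46 · 29 · 33 = 704352.
704352 mod 53 = 35, so 33^23 ≡ 35 (mod 53).

35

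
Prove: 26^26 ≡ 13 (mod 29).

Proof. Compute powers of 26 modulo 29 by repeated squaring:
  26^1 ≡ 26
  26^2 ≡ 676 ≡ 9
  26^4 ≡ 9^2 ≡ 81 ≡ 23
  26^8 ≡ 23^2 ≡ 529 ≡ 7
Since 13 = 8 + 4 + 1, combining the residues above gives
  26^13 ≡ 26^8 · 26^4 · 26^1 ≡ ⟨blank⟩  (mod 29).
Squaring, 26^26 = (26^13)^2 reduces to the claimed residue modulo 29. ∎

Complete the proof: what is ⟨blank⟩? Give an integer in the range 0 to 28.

10

26^8 · 26^4 · 26^1 ≡ 7 · 23 · 26 = 4186.
4186 mod 29 = 10, so 26^13 ≡ 10 (mod 29).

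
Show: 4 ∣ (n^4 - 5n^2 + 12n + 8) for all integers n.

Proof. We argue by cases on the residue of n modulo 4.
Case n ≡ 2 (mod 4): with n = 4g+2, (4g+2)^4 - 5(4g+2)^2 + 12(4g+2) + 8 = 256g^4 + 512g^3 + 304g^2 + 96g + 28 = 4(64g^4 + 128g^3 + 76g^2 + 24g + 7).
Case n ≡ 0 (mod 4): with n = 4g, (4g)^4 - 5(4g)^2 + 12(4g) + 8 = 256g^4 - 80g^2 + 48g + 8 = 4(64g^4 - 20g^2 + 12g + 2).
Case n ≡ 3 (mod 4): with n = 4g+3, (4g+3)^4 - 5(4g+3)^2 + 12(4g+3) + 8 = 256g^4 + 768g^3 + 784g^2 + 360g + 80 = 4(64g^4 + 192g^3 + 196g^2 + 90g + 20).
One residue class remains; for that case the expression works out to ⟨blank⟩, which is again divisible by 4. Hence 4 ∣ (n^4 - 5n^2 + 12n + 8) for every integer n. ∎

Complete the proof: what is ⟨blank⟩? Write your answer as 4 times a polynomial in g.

Only n ≡ 1 (mod 4) is unaccounted for. Put n = 4g+1:
(4g+1)^4 - 5(4g+1)^2 + 12(4g+1) + 8 expands to 256g^4 + 256g^3 + 16g^2 + 24g + 16,
and factoring out 4 leaves 4(64g^4 + 64g^3 + 4g^2 + 6g + 4).

4(64g^4 + 64g^3 + 4g^2 + 6g + 4)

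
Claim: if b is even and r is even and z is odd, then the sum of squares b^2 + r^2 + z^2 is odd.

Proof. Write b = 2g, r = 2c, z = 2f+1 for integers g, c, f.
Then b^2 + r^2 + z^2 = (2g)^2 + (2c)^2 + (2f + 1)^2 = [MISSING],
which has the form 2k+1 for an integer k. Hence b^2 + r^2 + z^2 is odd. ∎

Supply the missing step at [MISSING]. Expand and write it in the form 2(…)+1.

Expanding: (2g)^2 + (2c)^2 + (2f + 1)^2 = 4c^2 + 4f^2 + 4f + 4g^2 + 1.
Every term except the constant is even, so this is 2(2c^2 + 2f^2 + 2f + 2g^2) + 1,
and 2c^2 + 2f^2 + 2f + 2g^2 ∈ ℤ gives the required form.

2(2c^2 + 2f^2 + 2f + 2g^2) + 1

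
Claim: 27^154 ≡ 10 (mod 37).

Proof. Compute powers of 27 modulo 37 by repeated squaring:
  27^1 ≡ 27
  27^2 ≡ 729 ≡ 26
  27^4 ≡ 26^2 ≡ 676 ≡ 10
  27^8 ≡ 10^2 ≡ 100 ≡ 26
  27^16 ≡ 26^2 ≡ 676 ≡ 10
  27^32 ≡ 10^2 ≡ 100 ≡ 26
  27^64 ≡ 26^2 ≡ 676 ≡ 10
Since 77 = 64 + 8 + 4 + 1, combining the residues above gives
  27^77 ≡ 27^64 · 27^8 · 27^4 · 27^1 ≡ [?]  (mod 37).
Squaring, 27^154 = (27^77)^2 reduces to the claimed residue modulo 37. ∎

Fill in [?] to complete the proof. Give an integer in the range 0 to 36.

Multiply the listed residues: 10 · 26 · 10 · 27 = 260 → 2600 → 70200.
Reducing modulo 37: 70200 = 1897·37 + 11, so 27^77 ≡ 11.

11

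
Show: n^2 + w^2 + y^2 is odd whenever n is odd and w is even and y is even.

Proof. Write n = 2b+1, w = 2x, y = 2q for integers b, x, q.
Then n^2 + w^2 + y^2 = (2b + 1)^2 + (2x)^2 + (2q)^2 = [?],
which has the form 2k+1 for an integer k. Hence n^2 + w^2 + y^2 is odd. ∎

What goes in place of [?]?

Expanding: (2b + 1)^2 + (2x)^2 + (2q)^2 = 4b^2 + 4b + 4q^2 + 4x^2 + 1.
Every term except the constant is even, so this is 2(2b^2 + 2b + 2q^2 + 2x^2) + 1,
and 2b^2 + 2b + 2q^2 + 2x^2 ∈ ℤ gives the required form.

2(2b^2 + 2b + 2q^2 + 2x^2) + 1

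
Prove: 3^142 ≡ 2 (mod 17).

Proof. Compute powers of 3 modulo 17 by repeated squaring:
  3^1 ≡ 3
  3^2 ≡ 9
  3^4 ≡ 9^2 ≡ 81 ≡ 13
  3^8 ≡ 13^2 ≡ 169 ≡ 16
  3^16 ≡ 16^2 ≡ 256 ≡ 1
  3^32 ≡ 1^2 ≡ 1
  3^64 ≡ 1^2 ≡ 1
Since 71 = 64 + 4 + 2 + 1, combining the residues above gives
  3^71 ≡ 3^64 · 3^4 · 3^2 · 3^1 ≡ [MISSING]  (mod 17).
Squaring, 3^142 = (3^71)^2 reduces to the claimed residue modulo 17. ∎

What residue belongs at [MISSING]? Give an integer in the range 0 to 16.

Multiply the listed residues: 1 · 13 · 9 · 3 = 13 → 117 → 351.
Reducing modulo 17: 351 = 20·17 + 11, so 3^71 ≡ 11.

11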